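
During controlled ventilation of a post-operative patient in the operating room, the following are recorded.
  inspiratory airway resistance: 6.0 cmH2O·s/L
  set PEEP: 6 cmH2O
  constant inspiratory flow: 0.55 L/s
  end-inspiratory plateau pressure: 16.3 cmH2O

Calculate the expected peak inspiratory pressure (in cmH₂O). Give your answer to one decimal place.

19.6

PIP = Pplat + Raw × flow = 16.3 + 6.0 × 0.55 = 16.3 + 3.3 = 19.6 cmH2O.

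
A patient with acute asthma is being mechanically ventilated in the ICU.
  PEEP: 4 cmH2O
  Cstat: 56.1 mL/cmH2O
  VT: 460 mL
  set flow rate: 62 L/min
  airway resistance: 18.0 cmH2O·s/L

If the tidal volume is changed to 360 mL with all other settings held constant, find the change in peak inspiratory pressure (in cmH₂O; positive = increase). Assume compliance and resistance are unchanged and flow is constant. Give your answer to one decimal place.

-1.8

PIP = Vt/C + R·V̇ + PEEP (constant-flow equation of motion).
Only the elastic term changes: ΔPIP = ΔVt / C = (360 − 460) / 56.1 = -1.783 cmH2O.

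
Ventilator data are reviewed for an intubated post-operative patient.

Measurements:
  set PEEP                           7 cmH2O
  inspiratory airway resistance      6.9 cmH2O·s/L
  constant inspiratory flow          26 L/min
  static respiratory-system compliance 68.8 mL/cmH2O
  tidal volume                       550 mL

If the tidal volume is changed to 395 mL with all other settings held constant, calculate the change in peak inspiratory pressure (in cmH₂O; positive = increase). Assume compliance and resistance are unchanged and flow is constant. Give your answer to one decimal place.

PIP = Vt/C + R·V̇ + PEEP (constant-flow equation of motion).
Only the elastic term changes: ΔPIP = ΔVt / C = (395 − 550) / 68.8 = -2.253 cmH2O.

-2.3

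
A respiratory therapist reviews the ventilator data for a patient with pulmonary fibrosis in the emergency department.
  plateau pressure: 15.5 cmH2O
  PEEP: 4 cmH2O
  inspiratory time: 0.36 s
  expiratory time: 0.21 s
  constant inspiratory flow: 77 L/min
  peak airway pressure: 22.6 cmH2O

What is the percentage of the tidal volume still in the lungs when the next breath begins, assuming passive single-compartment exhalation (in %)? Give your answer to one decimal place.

Flow: 77 L/min ÷ 60 = 1.2833 L/s.
Vt = flow × Ti = 1.2833 L/s × 0.36 s × 1000 mL/L = 461.99 mL.
R = (PIP − Pplat)/V̇ = (22.6 − 15.5) / 1.2833 = 7.1/1.2833 = 5.533 cmH2O·s/L.
C = Vt/(Pplat − PEEP) = 461.99 / (15.5 − 4) = 461.99/11.5 = 40.173 mL/cmH2O.
τ = R × C = 5.533 × 0.04017 L/cmH2O = 0.2223 s.
Fraction remaining at end-expiration = e^(−Te/τ) = e^(−0.21/0.2223) = 0.3888 → 38.88%.

38.9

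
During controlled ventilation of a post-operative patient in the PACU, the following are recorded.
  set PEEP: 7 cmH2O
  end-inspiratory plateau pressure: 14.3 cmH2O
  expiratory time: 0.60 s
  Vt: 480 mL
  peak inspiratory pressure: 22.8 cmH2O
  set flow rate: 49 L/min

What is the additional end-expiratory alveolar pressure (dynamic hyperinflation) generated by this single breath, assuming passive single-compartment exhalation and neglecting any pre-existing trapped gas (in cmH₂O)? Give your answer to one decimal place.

Flow: 49 L/min ÷ 60 = 0.8167 L/s.
R = (PIP − Pplat)/V̇ = (22.8 − 14.3) / 0.8167 = 8.5/0.8167 = 10.408 cmH2O·s/L.
C = Vt/(Pplat − PEEP) = 480.0 / (14.3 − 7) = 480.0/7.3 = 65.753 mL/cmH2O.
τ = R × C = 10.408 × 0.06575 L/cmH2O = 0.6843 s.
Fraction remaining = e^(−Te/τ) = e^(−0.60/0.6843) = 0.4161; trapped volume = 480.0 × 0.4161 = 199.73 mL.
Additional alveolar pressure from trapping ≈ V_trapped / C = 199.73 / 65.753 = 3.038 cmH2O.

3.0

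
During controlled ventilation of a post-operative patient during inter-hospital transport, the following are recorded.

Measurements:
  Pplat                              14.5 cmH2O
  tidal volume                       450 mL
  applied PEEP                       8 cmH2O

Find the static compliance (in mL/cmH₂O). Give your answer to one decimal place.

Cstat = Vt / (Pplat − PEEP) = 450 / (14.5 − 8) = 450 / 6.5 = 69.231 mL/cmH2O.

69.2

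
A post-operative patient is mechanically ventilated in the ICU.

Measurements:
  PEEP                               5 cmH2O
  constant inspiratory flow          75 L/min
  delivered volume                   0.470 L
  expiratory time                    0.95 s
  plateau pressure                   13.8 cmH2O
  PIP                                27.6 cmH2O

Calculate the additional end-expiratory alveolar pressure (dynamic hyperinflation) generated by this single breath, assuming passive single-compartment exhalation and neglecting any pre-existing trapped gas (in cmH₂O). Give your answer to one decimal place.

Flow: 75 L/min ÷ 60 = 1.25 L/s.
R = (PIP − Pplat)/V̇ = (27.6 − 13.8) / 1.25 = 13.8/1.25 = 11.04 cmH2O·s/L.
C = Vt/(Pplat − PEEP) = 470.0 / (13.8 − 5) = 470.0/8.8 = 53.409 mL/cmH2O.
τ = R × C = 11.04 × 0.05341 L/cmH2O = 0.5896 s.
Fraction remaining = e^(−Te/τ) = e^(−0.95/0.5896) = 0.1996; trapped volume = 470.0 × 0.1996 = 93.812 mL.
Additional alveolar pressure from trapping ≈ V_trapped / C = 93.812 / 53.409 = 1.756 cmH2O.

1.8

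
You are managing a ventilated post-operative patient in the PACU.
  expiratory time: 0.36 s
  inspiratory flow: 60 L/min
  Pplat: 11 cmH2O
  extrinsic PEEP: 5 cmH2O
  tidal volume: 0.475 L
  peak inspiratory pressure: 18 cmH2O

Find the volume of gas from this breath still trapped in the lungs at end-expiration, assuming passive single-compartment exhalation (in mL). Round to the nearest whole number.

Flow: 60 L/min ÷ 60 = 1 L/s.
R = (PIP − Pplat)/V̇ = (18 − 11) / 1 = 7.0/1 = 7.0 cmH2O·s/L.
C = Vt/(Pplat − PEEP) = 475.0 / (11 − 5) = 475.0/6.0 = 79.167 mL/cmH2O.
τ = R × C = 7.0 × 0.07917 L/cmH2O = 0.5542 s.
Fraction remaining = e^(−Te/τ) = e^(−0.36/0.5542) = 0.5223.
Trapped volume = 475.0 × 0.5223 = 248.09 mL.

248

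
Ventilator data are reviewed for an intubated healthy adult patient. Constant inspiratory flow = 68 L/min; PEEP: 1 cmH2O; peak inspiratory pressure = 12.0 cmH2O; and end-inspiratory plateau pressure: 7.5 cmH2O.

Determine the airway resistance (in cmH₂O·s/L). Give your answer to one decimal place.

4.0

Flow: 68 L/min ÷ 60 = 1.1333 L/s.
Raw = (PIP − Pplat) / flow = (12.0 − 7.5) / 1.1333 = 4.5 / 1.1333 = 3.971 cmH2O·s/L.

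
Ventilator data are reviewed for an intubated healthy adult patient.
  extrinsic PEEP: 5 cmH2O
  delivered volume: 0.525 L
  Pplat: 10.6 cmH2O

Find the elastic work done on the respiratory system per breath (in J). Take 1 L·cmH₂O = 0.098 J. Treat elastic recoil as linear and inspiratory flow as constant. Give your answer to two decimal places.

Elastic work ≈ ½ × (Pplat − PEEP) × Vt = 0.5 × (10.6 − 5) × 0.525 L = 0.5 × 5.6 × 0.525 = 1.47 L·cmH2O.
× 0.098 J/(L·cmH2O) → 0.1441 J.

0.14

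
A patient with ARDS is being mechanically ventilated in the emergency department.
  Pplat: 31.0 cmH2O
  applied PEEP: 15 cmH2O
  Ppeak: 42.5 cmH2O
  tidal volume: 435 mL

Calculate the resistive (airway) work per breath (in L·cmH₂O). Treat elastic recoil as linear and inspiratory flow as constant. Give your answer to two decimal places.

With constant inspiratory flow the resistive pressure is constant at PIP − Pplat = 42.5 − 31.0 = 11.5 cmH2O, so resistive work = 11.5 × 0.435 = 5.003 L·cmH2O.

5.00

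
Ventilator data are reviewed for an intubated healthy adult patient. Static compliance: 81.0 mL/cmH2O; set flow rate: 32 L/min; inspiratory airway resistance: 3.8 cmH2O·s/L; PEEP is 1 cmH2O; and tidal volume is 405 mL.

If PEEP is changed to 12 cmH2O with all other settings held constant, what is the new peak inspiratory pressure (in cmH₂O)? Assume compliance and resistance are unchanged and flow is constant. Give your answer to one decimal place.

Flow: 32 L/min ÷ 60 = 0.5333 L/s.
PIP = Vt/C + R·V̇ + PEEP (constant-flow equation of motion).
Only the baseline term changes: ΔPIP = ΔPEEP = 12 − 1 = 11.0 cmH2O.
Original PIP = 405/81.0 + 3.8×0.5333 + 1 = 8.027 cmH2O; new PIP = 8.027 + (11.0) = 19.027 cmH2O.

19.0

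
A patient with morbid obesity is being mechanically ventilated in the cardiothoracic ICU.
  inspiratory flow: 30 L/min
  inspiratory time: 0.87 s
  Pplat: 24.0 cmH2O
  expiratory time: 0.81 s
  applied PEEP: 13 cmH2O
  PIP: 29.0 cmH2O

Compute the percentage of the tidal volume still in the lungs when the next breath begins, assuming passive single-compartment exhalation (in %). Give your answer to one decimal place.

12.9

Flow: 30 L/min ÷ 60 = 0.5 L/s.
Vt = flow × Ti = 0.5 L/s × 0.87 s × 1000 mL/L = 435.0 mL.
R = (PIP − Pplat)/V̇ = (29.0 − 24.0) / 0.5 = 5.0/0.5 = 10.0 cmH2O·s/L.
C = Vt/(Pplat − PEEP) = 435.0 / (24.0 − 13) = 435.0/11.0 = 39.545 mL/cmH2O.
τ = R × C = 10.0 × 0.03955 L/cmH2O = 0.3955 s.
Fraction remaining at end-expiration = e^(−Te/τ) = e^(−0.81/0.3955) = 0.129 → 12.9%.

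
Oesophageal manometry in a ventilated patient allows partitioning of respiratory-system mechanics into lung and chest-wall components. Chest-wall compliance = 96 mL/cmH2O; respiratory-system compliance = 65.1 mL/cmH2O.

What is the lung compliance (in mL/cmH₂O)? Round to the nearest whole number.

202

1/CL = 1/Crs − 1/Ccw.
1/CL = 1/65.1 − 1/96 = 0.004944.
CL = 202.27 mL/cmH2O.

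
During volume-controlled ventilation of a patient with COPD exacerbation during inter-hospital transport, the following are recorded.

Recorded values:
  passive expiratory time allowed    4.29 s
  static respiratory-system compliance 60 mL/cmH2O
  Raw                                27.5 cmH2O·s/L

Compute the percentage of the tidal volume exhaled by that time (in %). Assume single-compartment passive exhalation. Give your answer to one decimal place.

92.6

τ = R × C = 27.5 × 60 mL/cmH2O = 27.5 × 0.060 L/cmH2O = 1.65 s.
Passive exhalation: V(t)/V₀ = e^(−t/τ) = e^(−4.29/1.65) = 0.07427.
Fraction exhaled = 1 − 0.07427 = 0.9257 → 92.57%.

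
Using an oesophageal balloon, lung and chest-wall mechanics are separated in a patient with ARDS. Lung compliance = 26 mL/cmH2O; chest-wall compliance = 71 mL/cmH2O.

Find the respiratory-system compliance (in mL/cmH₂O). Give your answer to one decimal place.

Lung and chest wall are elastances in series: 1/Crs = 1/CL + 1/Ccw.
1/Crs = 1/26 + 1/71 = 0.05255.
Crs = 19.029 mL/cmH2O.

19.0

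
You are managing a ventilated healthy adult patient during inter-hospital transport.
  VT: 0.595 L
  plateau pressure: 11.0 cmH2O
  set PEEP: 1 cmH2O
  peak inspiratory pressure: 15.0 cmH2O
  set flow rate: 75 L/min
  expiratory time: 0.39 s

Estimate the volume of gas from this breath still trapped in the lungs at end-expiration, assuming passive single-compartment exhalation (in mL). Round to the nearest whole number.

77

Flow: 75 L/min ÷ 60 = 1.25 L/s.
R = (PIP − Pplat)/V̇ = (15.0 − 11.0) / 1.25 = 4.0/1.25 = 3.2 cmH2O·s/L.
C = Vt/(Pplat − PEEP) = 595.0 / (11.0 − 1) = 595.0/10.0 = 59.5 mL/cmH2O.
τ = R × C = 3.2 × 0.0595 L/cmH2O = 0.1904 s.
Fraction remaining = e^(−Te/τ) = e^(−0.39/0.1904) = 0.129.
Trapped volume = 595.0 × 0.129 = 76.755 mL.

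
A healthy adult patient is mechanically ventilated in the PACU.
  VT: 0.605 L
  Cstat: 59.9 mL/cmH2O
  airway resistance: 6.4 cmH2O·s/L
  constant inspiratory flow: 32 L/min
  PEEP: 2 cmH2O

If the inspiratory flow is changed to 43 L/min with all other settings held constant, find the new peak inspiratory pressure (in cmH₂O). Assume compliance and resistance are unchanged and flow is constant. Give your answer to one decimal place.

16.7

Flow: 32 L/min ÷ 60 = 0.5333 L/s.
New flow: 43 L/min ÷ 60 = 0.7167 L/s.
PIP = Vt/C + R·V̇ + PEEP (constant-flow equation of motion).
Only the resistive term changes: ΔPIP = R × ΔV̇ = 6.4 × (0.7167 − 0.5333) = 6.4 × 0.1834 = 1.174 cmH2O.
Original PIP = 605/59.9 + 6.4×0.5333 + 2 = 15.513 cmH2O; new PIP = 15.513 + (1.174) = 16.687 cmH2O.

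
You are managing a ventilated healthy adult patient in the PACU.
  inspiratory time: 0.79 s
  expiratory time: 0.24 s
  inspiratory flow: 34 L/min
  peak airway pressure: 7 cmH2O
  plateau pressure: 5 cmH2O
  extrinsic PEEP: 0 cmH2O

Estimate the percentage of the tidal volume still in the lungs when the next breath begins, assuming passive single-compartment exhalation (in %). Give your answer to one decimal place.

Flow: 34 L/min ÷ 60 = 0.5667 L/s.
Vt = flow × Ti = 0.5667 L/s × 0.79 s × 1000 mL/L = 447.69 mL.
R = (PIP − Pplat)/V̇ = (7 − 5) / 0.5667 = 2.0/0.5667 = 3.529 cmH2O·s/L.
C = Vt/(Pplat − PEEP) = 447.69 / (5 − 0) = 447.69/5.0 = 89.538 mL/cmH2O.
τ = R × C = 3.529 × 0.08954 L/cmH2O = 0.316 s.
Fraction remaining at end-expiration = e^(−Te/τ) = e^(−0.24/0.316) = 0.4679 → 46.79%.

46.8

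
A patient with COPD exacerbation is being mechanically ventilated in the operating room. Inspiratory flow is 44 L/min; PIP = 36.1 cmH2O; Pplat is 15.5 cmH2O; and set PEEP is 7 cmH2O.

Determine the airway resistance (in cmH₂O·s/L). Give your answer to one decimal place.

Flow: 44 L/min ÷ 60 = 0.7333 L/s.
Raw = (PIP − Pplat) / flow = (36.1 − 15.5) / 0.7333 = 20.6 / 0.7333 = 28.092 cmH2O·s/L.

28.1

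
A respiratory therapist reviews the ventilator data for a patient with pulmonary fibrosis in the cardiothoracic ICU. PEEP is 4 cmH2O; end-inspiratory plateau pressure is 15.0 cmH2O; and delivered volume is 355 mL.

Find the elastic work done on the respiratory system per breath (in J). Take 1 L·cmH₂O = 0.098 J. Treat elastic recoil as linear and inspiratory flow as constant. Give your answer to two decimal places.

Elastic work ≈ ½ × (Pplat − PEEP) × Vt = 0.5 × (15.0 − 4) × 0.355 L = 0.5 × 11.0 × 0.355 = 1.953 L·cmH2O.
× 0.098 J/(L·cmH2O) → 0.1914 J.

0.19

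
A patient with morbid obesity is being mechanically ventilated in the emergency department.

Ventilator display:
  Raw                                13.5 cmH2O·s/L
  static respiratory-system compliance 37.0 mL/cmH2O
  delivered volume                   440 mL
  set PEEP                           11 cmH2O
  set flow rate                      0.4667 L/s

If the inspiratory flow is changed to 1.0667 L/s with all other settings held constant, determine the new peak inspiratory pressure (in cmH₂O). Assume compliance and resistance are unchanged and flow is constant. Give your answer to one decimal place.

PIP = Vt/C + R·V̇ + PEEP (constant-flow equation of motion).
Only the resistive term changes: ΔPIP = R × ΔV̇ = 13.5 × (1.0667 − 0.4667) = 13.5 × 0.6 = 8.1 cmH2O.
Original PIP = 440/37.0 + 13.5×0.4667 + 11 = 29.192 cmH2O; new PIP = 29.192 + (8.1) = 37.292 cmH2O.

37.3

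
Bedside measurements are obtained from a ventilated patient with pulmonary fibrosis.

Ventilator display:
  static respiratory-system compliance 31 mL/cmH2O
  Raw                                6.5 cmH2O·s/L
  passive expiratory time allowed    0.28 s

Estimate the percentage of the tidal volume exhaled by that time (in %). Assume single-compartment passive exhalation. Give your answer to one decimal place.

τ = R × C = 6.5 × 31 mL/cmH2O = 6.5 × 0.031 L/cmH2O = 0.2015 s.
Passive exhalation: V(t)/V₀ = e^(−t/τ) = e^(−0.28/0.2015) = 0.2492.
Fraction exhaled = 1 − 0.2492 = 0.7508 → 75.08%.

75.1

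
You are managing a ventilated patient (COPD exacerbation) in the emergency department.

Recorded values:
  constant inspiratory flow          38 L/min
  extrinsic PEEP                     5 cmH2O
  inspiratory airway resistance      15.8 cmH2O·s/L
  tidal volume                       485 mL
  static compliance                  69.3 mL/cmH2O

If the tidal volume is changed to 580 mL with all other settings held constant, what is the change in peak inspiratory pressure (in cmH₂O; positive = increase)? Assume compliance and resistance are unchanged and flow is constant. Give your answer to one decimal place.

PIP = Vt/C + R·V̇ + PEEP (constant-flow equation of motion).
Only the elastic term changes: ΔPIP = ΔVt / C = (580 − 485) / 69.3 = 1.371 cmH2O.

1.4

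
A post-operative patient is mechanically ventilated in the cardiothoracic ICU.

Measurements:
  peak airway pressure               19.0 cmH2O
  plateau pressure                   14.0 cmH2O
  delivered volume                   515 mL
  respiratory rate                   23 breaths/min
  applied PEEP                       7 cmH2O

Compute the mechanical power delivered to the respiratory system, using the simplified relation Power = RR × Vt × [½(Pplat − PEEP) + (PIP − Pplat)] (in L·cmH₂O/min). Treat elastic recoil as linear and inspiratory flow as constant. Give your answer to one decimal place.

Per-breath work = Vt × [½(Pplat−PEEP) + (PIP−Pplat)] = 0.515 × [0.5×7.0 + 5.0] = 0.515 × 8.5 = 4.378 L·cmH2O.
Power = 23 × 4.378 = 100.69 L·cmH2O/min.

100.7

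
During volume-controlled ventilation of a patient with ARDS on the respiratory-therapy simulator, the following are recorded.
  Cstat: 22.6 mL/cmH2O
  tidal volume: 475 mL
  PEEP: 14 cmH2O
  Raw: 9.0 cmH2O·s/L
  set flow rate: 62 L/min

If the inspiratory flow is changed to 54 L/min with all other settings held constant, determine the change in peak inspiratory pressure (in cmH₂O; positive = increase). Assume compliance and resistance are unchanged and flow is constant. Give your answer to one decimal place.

Flow: 62 L/min ÷ 60 = 1.0333 L/s.
New flow: 54 L/min ÷ 60 = 0.9 L/s.
PIP = Vt/C + R·V̇ + PEEP (constant-flow equation of motion).
Only the resistive term changes: ΔPIP = R × ΔV̇ = 9.0 × (0.9 − 1.0333) = 9.0 × -0.1333 = -1.2 cmH2O.

-1.2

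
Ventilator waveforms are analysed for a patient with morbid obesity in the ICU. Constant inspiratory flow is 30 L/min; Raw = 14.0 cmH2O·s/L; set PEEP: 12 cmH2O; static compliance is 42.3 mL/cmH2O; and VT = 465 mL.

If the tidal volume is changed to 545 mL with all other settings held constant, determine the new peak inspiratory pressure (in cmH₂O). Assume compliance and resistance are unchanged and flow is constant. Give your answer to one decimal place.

Flow: 30 L/min ÷ 60 = 0.5 L/s.
PIP = Vt/C + R·V̇ + PEEP (constant-flow equation of motion).
Only the elastic term changes: ΔPIP = ΔVt / C = (545 − 465) / 42.3 = 1.891 cmH2O.
Original PIP = 465/42.3 + 14.0×0.5 + 12 = 29.993 cmH2O; new PIP = 29.993 + (1.891) = 31.884 cmH2O.

31.9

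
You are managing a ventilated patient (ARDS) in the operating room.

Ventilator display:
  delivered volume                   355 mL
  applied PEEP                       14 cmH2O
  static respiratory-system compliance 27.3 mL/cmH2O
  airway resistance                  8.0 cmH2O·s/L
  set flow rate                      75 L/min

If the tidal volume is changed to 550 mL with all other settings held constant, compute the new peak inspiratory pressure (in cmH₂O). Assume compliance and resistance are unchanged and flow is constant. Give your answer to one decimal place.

Flow: 75 L/min ÷ 60 = 1.25 L/s.
PIP = Vt/C + R·V̇ + PEEP (constant-flow equation of motion).
Only the elastic term changes: ΔPIP = ΔVt / C = (550 − 355) / 27.3 = 7.143 cmH2O.
Original PIP = 355/27.3 + 8.0×1.25 + 14 = 37.004 cmH2O; new PIP = 37.004 + (7.143) = 44.147 cmH2O.

44.1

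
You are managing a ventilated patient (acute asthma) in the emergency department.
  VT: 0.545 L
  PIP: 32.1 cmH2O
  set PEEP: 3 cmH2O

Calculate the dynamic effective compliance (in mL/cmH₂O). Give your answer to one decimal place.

18.7

Dynamic compliance = Vt / (PIP − PEEP) = 545 / (32.1 − 3) = 545 / 29.1 = 18.729 mL/cmH2O.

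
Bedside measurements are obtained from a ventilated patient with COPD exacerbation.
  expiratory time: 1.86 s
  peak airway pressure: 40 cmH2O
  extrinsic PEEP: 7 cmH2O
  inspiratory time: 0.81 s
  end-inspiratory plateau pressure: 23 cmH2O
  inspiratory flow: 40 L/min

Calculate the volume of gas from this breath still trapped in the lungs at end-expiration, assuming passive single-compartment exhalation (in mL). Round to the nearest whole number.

62

Flow: 40 L/min ÷ 60 = 0.6667 L/s.
Vt = flow × Ti = 0.6667 L/s × 0.81 s × 1000 mL/L = 540.03 mL.
R = (PIP − Pplat)/V̇ = (40 − 23) / 0.6667 = 17.0/0.6667 = 25.499 cmH2O·s/L.
C = Vt/(Pplat − PEEP) = 540.03 / (23 − 7) = 540.03/16.0 = 33.752 mL/cmH2O.
τ = R × C = 25.499 × 0.03375 L/cmH2O = 0.8606 s.
Fraction remaining = e^(−Te/τ) = e^(−1.86/0.8606) = 0.1152.
Trapped volume = 540.03 × 0.1152 = 62.211 mL.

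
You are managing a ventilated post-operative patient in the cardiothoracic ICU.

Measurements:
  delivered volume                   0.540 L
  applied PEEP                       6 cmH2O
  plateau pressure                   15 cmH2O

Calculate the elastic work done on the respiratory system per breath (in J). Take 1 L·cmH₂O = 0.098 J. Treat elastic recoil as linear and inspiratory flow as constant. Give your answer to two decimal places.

0.24

Elastic work ≈ ½ × (Pplat − PEEP) × Vt = 0.5 × (15 − 6) × 0.540 L = 0.5 × 9.0 × 0.540 = 2.43 L·cmH2O.
× 0.098 J/(L·cmH2O) → 0.2381 J.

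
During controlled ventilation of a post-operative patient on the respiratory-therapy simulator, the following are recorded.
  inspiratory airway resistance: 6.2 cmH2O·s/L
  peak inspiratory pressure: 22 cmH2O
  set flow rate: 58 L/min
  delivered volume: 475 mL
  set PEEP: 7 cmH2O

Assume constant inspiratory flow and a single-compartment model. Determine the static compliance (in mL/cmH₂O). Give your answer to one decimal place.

Flow: 58 L/min ÷ 60 = 0.9667 L/s.
Equation of motion (constant flow): PIP = Vt/C + R·V̇ + PEEP.
Vt/C = PIP − R·V̇ − PEEP = 22 − 6.2×0.9667 − 7 = 22 − 5.994 − 7 = 9.006 cmH2O.
C = Vt / 9.006 = 475 / 9.006 = 52.743 mL/cmH2O.

52.7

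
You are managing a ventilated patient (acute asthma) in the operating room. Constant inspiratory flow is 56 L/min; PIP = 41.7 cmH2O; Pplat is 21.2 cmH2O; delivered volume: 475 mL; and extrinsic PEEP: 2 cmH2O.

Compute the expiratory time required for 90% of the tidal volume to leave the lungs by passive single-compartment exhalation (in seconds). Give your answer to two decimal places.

Flow: 56 L/min ÷ 60 = 0.9333 L/s.
R = (PIP − Pplat)/V̇ = (41.7 − 21.2) / 0.9333 = 20.5/0.9333 = 21.965 cmH2O·s/L.
C = Vt/(Pplat − PEEP) = 475.0 / (21.2 − 2) = 475.0/19.2 = 24.74 mL/cmH2O.
τ = R × C = 21.965 × 0.02474 L/cmH2O = 0.5434 s.
t = −τ·ln(1 − 0.90) = −0.5434·ln(0.1) = 1.251 s.

1.25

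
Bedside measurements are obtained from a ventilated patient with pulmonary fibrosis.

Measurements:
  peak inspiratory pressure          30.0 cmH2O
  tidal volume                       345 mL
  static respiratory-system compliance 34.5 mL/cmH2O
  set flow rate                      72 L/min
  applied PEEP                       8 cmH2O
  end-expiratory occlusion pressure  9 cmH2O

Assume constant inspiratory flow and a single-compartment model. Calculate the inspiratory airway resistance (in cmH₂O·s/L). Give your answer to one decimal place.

Flow: 72 L/min ÷ 60 = 1.2 L/s.
Total PEEP = 9 cmH2O (set 8 + intrinsic 1); this is the baseline alveolar pressure.
Equation of motion (constant flow): PIP = Vt/C + R·V̇ + PEEP.
R·V̇ = PIP − Vt/C − PEEP = 30.0 − 345/34.5 − 9 = 30.0 − 10.0 − 9 = 11.0 cmH2O.
R = 11.0 / 1.2 = 9.167 cmH2O·s/L.

9.2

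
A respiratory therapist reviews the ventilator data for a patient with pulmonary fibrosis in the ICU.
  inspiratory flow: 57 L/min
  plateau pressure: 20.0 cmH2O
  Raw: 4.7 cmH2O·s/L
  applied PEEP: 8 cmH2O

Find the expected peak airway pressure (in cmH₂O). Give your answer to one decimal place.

24.5

Flow: 57 L/min ÷ 60 = 0.95 L/s.
PIP = Pplat + Raw × flow = 20.0 + 4.7 × 0.95 = 20.0 + 4.465 = 24.465 cmH2O.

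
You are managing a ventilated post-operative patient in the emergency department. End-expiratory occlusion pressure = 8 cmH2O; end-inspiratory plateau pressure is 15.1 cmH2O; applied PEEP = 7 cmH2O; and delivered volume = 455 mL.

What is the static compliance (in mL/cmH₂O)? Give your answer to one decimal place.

64.1

End-expiratory occlusion gives total PEEP = 8 cmH2O (intrinsic PEEP = 8 − 7 = 1). Use total PEEP for the elastic gradient.
Cstat = Vt / (Pplat − PEEPtotal) = 455 / (15.1 − 8) = 455 / 7.1 = 64.085 mL/cmH2O.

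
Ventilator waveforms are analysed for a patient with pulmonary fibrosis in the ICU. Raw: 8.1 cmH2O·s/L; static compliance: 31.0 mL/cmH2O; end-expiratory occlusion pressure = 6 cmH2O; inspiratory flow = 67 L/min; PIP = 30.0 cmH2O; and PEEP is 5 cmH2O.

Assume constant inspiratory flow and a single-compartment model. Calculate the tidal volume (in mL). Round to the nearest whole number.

464

Flow: 67 L/min ÷ 60 = 1.1167 L/s.
Total PEEP = 6 cmH2O (set 5 + intrinsic 1); this is the baseline alveolar pressure.
Equation of motion (constant flow): PIP = Vt/C + R·V̇ + PEEP.
Vt/C = PIP − R·V̇ − PEEP = 30.0 − 9.045 − 6 = 14.955 cmH2O.
Vt = C × 14.955 = 31.0 × 14.955 = 463.61 mL.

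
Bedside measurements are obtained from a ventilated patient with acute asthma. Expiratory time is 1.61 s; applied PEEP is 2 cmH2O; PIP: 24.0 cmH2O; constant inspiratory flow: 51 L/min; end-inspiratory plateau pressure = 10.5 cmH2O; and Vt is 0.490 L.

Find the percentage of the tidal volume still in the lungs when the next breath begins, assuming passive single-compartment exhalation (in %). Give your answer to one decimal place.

17.2

Flow: 51 L/min ÷ 60 = 0.85 L/s.
R = (PIP − Pplat)/V̇ = (24.0 − 10.5) / 0.85 = 13.5/0.85 = 15.882 cmH2O·s/L.
C = Vt/(Pplat − PEEP) = 490.0 / (10.5 − 2) = 490.0/8.5 = 57.647 mL/cmH2O.
τ = R × C = 15.882 × 0.05765 L/cmH2O = 0.9156 s.
Fraction remaining at end-expiration = e^(−Te/τ) = e^(−1.61/0.9156) = 0.1723 → 17.23%.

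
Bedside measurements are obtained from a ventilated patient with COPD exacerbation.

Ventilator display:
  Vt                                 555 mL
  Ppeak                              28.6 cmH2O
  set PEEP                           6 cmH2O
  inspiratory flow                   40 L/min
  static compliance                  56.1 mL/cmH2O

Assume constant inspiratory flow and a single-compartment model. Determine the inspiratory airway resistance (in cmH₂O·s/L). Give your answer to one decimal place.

Flow: 40 L/min ÷ 60 = 0.6667 L/s.
Equation of motion (constant flow): PIP = Vt/C + R·V̇ + PEEP.
R·V̇ = PIP − Vt/C − PEEP = 28.6 − 555/56.1 − 6 = 28.6 − 9.893 − 6 = 12.707 cmH2O.
R = 12.707 / 0.6667 = 19.06 cmH2O·s/L.

19.1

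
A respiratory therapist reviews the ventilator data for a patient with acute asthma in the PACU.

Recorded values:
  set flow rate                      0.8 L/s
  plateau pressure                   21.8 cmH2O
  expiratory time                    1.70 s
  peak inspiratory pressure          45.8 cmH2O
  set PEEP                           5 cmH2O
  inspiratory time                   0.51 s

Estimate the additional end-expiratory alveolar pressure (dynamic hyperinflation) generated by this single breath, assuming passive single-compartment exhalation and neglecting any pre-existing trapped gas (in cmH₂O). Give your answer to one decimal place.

1.6

Vt = flow × Ti = 0.8 L/s × 0.51 s × 1000 mL/L = 408.0 mL.
R = (PIP − Pplat)/V̇ = (45.8 − 21.8) / 0.8 = 24.0/0.8 = 30.0 cmH2O·s/L.
C = Vt/(Pplat − PEEP) = 408.0 / (21.8 − 5) = 408.0/16.8 = 24.286 mL/cmH2O.
τ = R × C = 30.0 × 0.02429 L/cmH2O = 0.7287 s.
Fraction remaining = e^(−Te/τ) = e^(−1.70/0.7287) = 0.09701; trapped volume = 408.0 × 0.09701 = 39.58 mL.
Additional alveolar pressure from trapping ≈ V_trapped / C = 39.58 / 24.286 = 1.63 cmH2O.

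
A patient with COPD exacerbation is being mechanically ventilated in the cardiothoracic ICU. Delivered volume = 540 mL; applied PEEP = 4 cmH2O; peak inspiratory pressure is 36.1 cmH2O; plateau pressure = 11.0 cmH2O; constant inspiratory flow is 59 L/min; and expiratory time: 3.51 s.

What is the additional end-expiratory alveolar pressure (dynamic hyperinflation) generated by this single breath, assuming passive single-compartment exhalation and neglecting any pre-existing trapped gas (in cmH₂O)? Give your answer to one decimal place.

1.2

Flow: 59 L/min ÷ 60 = 0.9833 L/s.
R = (PIP − Pplat)/V̇ = (36.1 − 11.0) / 0.9833 = 25.1/0.9833 = 25.526 cmH2O·s/L.
C = Vt/(Pplat − PEEP) = 540.0 / (11.0 − 4) = 540.0/7.0 = 77.143 mL/cmH2O.
τ = R × C = 25.526 × 0.07714 L/cmH2O = 1.969 s.
Fraction remaining = e^(−Te/τ) = e^(−3.51/1.969) = 0.1682; trapped volume = 540.0 × 0.1682 = 90.828 mL.
Additional alveolar pressure from trapping ≈ V_trapped / C = 90.828 / 77.143 = 1.177 cmH2O.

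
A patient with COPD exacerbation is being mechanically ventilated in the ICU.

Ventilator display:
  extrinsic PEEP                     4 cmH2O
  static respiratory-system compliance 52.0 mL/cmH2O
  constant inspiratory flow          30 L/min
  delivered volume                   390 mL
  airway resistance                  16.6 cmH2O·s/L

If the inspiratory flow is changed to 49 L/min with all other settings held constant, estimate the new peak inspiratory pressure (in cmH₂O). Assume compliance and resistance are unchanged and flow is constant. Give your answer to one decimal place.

Flow: 30 L/min ÷ 60 = 0.5 L/s.
New flow: 49 L/min ÷ 60 = 0.8167 L/s.
PIP = Vt/C + R·V̇ + PEEP (constant-flow equation of motion).
Only the resistive term changes: ΔPIP = R × ΔV̇ = 16.6 × (0.8167 − 0.5) = 16.6 × 0.3167 = 5.257 cmH2O.
Original PIP = 390/52.0 + 16.6×0.5 + 4 = 19.8 cmH2O; new PIP = 19.8 + (5.257) = 25.057 cmH2O.

25.1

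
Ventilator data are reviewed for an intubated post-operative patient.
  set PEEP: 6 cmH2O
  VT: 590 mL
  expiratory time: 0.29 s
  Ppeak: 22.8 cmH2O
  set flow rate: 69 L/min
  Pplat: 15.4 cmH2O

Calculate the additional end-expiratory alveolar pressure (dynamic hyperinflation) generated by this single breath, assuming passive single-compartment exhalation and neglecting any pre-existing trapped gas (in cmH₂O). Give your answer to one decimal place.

Flow: 69 L/min ÷ 60 = 1.15 L/s.
R = (PIP − Pplat)/V̇ = (22.8 − 15.4) / 1.15 = 7.4/1.15 = 6.435 cmH2O·s/L.
C = Vt/(Pplat − PEEP) = 590.0 / (15.4 − 6) = 590.0/9.4 = 62.766 mL/cmH2O.
τ = R × C = 6.435 × 0.06277 L/cmH2O = 0.4039 s.
Fraction remaining = e^(−Te/τ) = e^(−0.29/0.4039) = 0.4877; trapped volume = 590.0 × 0.4877 = 287.74 mL.
Additional alveolar pressure from trapping ≈ V_trapped / C = 287.74 / 62.766 = 4.584 cmH2O.

4.6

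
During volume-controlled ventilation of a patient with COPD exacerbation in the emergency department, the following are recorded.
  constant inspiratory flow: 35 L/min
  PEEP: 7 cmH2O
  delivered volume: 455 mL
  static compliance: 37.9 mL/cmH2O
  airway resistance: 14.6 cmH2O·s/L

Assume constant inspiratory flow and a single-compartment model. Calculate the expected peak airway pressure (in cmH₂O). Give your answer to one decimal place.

Flow: 35 L/min ÷ 60 = 0.5833 L/s.
Equation of motion (constant flow): PIP = Vt/C + R·V̇ + PEEP.
PIP = 455/37.9 + 14.6×0.5833 + 7 = 12.005 + 8.516 + 7 = 27.521 cmH2O.

27.5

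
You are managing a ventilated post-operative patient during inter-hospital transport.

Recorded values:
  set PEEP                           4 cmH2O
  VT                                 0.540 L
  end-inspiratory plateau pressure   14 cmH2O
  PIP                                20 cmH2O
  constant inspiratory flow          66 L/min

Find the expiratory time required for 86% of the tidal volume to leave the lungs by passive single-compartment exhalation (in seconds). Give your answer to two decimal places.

Flow: 66 L/min ÷ 60 = 1.1 L/s.
R = (PIP − Pplat)/V̇ = (20 − 14) / 1.1 = 6.0/1.1 = 5.455 cmH2O·s/L.
C = Vt/(Pplat − PEEP) = 540.0 / (14 − 4) = 540.0/10.0 = 54.0 mL/cmH2O.
τ = R × C = 5.455 × 0.054 L/cmH2O = 0.2946 s.
t = −τ·ln(1 − 0.86) = −0.2946·ln(0.14) = 0.5792 s.

0.58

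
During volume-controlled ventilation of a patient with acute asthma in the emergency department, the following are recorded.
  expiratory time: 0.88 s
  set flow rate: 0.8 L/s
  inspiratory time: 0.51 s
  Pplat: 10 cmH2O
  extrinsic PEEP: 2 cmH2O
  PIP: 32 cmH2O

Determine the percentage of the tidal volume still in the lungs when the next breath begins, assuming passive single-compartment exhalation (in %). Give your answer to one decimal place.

53.4

Vt = flow × Ti = 0.8 L/s × 0.51 s × 1000 mL/L = 408.0 mL.
R = (PIP − Pplat)/V̇ = (32 − 10) / 0.8 = 22.0/0.8 = 27.5 cmH2O·s/L.
C = Vt/(Pplat − PEEP) = 408.0 / (10 − 2) = 408.0/8.0 = 51.0 mL/cmH2O.
τ = R × C = 27.5 × 0.051 L/cmH2O = 1.403 s.
Fraction remaining at end-expiration = e^(−Te/τ) = e^(−0.88/1.403) = 0.5341 → 53.41%.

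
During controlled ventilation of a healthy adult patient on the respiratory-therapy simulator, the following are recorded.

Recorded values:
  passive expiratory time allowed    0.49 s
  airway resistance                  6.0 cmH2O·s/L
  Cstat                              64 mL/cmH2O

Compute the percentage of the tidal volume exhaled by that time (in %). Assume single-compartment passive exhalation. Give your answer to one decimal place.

72.1

τ = R × C = 6.0 × 64 mL/cmH2O = 6.0 × 0.064 L/cmH2O = 0.384 s.
Passive exhalation: V(t)/V₀ = e^(−t/τ) = e^(−0.49/0.384) = 0.2791.
Fraction exhaled = 1 − 0.2791 = 0.7209 → 72.09%.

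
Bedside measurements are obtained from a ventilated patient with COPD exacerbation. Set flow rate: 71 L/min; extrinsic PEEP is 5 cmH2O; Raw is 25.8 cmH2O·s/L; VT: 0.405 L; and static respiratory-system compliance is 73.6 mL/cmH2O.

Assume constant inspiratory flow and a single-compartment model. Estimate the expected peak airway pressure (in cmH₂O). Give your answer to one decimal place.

Flow: 71 L/min ÷ 60 = 1.1833 L/s.
Equation of motion (constant flow): PIP = Vt/C + R·V̇ + PEEP.
PIP = 405/73.6 + 25.8×1.1833 + 5 = 5.503 + 30.529 + 5 = 41.032 cmH2O.

41.0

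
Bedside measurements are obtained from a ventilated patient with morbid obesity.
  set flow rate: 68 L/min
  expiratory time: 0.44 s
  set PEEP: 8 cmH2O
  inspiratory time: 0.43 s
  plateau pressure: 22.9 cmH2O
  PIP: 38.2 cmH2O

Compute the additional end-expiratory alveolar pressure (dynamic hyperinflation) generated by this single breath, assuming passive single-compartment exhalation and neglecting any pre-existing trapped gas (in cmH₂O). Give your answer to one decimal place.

Flow: 68 L/min ÷ 60 = 1.1333 L/s.
Vt = flow × Ti = 1.1333 L/s × 0.43 s × 1000 mL/L = 487.32 mL.
R = (PIP − Pplat)/V̇ = (38.2 − 22.9) / 1.1333 = 15.3/1.1333 = 13.5 cmH2O·s/L.
C = Vt/(Pplat − PEEP) = 487.32 / (22.9 − 8) = 487.32/14.9 = 32.706 mL/cmH2O.
τ = R × C = 13.5 × 0.03271 L/cmH2O = 0.4416 s.
Fraction remaining = e^(−Te/τ) = e^(−0.44/0.4416) = 0.3692; trapped volume = 487.32 × 0.3692 = 179.92 mL.
Additional alveolar pressure from trapping ≈ V_trapped / C = 179.92 / 32.706 = 5.501 cmH2O.

5.5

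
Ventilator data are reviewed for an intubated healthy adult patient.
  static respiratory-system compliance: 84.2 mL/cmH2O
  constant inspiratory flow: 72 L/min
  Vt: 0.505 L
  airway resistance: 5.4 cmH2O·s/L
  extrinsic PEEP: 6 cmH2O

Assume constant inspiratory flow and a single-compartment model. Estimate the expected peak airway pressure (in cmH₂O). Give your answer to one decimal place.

18.5

Flow: 72 L/min ÷ 60 = 1.2 L/s.
Equation of motion (constant flow): PIP = Vt/C + R·V̇ + PEEP.
PIP = 505/84.2 + 5.4×1.2 + 6 = 5.998 + 6.48 + 6 = 18.478 cmH2O.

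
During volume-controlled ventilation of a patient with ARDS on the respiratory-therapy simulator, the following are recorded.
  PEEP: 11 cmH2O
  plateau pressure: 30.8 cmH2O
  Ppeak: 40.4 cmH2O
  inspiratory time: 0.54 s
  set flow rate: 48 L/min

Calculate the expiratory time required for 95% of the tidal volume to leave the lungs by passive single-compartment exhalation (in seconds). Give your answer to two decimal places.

0.78

Flow: 48 L/min ÷ 60 = 0.8 L/s.
Vt = flow × Ti = 0.8 L/s × 0.54 s × 1000 mL/L = 432.0 mL.
R = (PIP − Pplat)/V̇ = (40.4 − 30.8) / 0.8 = 9.6/0.8 = 12.0 cmH2O·s/L.
C = Vt/(Pplat − PEEP) = 432.0 / (30.8 − 11) = 432.0/19.8 = 21.818 mL/cmH2O.
τ = R × C = 12.0 × 0.02182 L/cmH2O = 0.2618 s.
t = −τ·ln(1 − 0.95) = −0.2618·ln(0.05) = 0.7843 s.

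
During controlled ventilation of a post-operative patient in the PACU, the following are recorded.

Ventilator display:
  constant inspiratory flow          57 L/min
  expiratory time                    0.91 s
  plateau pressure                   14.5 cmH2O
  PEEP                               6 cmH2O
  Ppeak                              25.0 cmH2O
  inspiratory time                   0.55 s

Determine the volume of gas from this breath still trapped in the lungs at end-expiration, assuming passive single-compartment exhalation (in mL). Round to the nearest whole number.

137

Flow: 57 L/min ÷ 60 = 0.95 L/s.
Vt = flow × Ti = 0.95 L/s × 0.55 s × 1000 mL/L = 522.5 mL.
R = (PIP − Pplat)/V̇ = (25.0 − 14.5) / 0.95 = 10.5/0.95 = 11.053 cmH2O·s/L.
C = Vt/(Pplat − PEEP) = 522.5 / (14.5 − 6) = 522.5/8.5 = 61.471 mL/cmH2O.
τ = R × C = 11.053 × 0.06147 L/cmH2O = 0.6794 s.
Fraction remaining = e^(−Te/τ) = e^(−0.91/0.6794) = 0.262.
Trapped volume = 522.5 × 0.262 = 136.9 mL.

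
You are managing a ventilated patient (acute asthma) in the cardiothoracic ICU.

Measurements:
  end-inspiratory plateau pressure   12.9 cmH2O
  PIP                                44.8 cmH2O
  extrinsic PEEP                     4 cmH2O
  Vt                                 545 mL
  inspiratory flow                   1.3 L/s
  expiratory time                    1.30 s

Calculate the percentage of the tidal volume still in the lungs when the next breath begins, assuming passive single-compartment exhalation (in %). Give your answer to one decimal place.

R = (PIP − Pplat)/V̇ = (44.8 − 12.9) / 1.3 = 31.9/1.3 = 24.538 cmH2O·s/L.
C = Vt/(Pplat − PEEP) = 545.0 / (12.9 − 4) = 545.0/8.9 = 61.236 mL/cmH2O.
τ = R × C = 24.538 × 0.06124 L/cmH2O = 1.503 s.
Fraction remaining at end-expiration = e^(−Te/τ) = e^(−1.30/1.503) = 0.4211 → 42.11%.

42.1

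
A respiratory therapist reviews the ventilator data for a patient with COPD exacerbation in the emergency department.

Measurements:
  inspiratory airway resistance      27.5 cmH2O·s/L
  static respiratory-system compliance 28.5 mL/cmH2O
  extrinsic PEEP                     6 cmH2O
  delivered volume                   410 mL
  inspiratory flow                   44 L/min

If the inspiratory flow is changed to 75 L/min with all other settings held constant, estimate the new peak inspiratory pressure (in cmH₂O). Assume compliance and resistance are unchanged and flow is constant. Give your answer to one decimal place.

Flow: 44 L/min ÷ 60 = 0.7333 L/s.
New flow: 75 L/min ÷ 60 = 1.25 L/s.
PIP = Vt/C + R·V̇ + PEEP (constant-flow equation of motion).
Only the resistive term changes: ΔPIP = R × ΔV̇ = 27.5 × (1.25 − 0.7333) = 27.5 × 0.5167 = 14.209 cmH2O.
Original PIP = 410/28.5 + 27.5×0.7333 + 6 = 40.552 cmH2O; new PIP = 40.552 + (14.209) = 54.761 cmH2O.

54.8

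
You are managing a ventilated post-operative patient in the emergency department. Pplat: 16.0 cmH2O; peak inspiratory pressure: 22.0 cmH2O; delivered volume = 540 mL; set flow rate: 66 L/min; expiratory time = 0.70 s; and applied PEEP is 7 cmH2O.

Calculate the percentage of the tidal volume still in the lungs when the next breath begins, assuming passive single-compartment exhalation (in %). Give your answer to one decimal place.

Flow: 66 L/min ÷ 60 = 1.1 L/s.
R = (PIP − Pplat)/V̇ = (22.0 − 16.0) / 1.1 = 6.0/1.1 = 5.455 cmH2O·s/L.
C = Vt/(Pplat − PEEP) = 540.0 / (16.0 − 7) = 540.0/9.0 = 60.0 mL/cmH2O.
τ = R × C = 5.455 × 0.06 L/cmH2O = 0.3273 s.
Fraction remaining at end-expiration = e^(−Te/τ) = e^(−0.70/0.3273) = 0.1178 → 11.78%.

11.8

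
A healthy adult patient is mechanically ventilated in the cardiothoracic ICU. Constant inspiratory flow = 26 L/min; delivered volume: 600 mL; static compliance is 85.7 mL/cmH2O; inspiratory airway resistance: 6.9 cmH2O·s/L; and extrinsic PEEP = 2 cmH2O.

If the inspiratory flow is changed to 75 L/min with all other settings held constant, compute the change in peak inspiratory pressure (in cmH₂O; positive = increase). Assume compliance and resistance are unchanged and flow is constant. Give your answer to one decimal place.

Flow: 26 L/min ÷ 60 = 0.4333 L/s.
New flow: 75 L/min ÷ 60 = 1.25 L/s.
PIP = Vt/C + R·V̇ + PEEP (constant-flow equation of motion).
Only the resistive term changes: ΔPIP = R × ΔV̇ = 6.9 × (1.25 − 0.4333) = 6.9 × 0.8167 = 5.635 cmH2O.

5.6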